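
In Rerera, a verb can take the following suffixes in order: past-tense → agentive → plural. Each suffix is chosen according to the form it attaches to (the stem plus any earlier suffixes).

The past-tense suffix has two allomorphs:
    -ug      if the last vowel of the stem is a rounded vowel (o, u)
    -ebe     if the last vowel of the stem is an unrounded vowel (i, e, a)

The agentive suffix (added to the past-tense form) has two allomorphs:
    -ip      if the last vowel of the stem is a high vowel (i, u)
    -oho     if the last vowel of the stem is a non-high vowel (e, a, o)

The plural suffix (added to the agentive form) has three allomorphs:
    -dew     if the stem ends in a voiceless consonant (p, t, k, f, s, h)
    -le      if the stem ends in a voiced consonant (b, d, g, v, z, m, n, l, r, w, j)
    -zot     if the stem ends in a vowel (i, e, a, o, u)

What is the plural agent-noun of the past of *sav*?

*sav*: last vowel = /a/, an unrounded vowel → -ebe → *savebe*.
The past-tense form *savebe* — last vowel /e/ (a non-high vowel) → -oho → *savebeoho*.
Since the final sound of the agentive form *savebeoho* is /o/ (a vowel), it takes -zot, giving *savebeohozot*.

savebeohozot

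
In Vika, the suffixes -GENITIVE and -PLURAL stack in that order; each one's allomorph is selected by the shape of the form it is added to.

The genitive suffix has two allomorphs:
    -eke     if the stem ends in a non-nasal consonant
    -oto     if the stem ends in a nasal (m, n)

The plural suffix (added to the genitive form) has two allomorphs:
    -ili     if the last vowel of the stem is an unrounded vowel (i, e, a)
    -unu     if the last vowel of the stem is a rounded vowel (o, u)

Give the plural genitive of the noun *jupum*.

jupumotounu

*jupum*: final consonant = /m/, a nasal → -oto → *jupumoto*.
The genitive form *jupumoto*: last vowel = /o/, a rounded vowel → -unu → *jupumotounu*.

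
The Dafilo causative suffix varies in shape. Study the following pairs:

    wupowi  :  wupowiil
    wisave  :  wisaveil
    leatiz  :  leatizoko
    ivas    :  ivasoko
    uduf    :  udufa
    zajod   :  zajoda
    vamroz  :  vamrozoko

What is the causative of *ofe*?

ofeil

Looking at the final sound of each stem: -oko when the stem ends in a sibilant (*leatiz*, *ivas*, *vamroz*); -a when the stem ends in a non-sibilant consonant (*uduf*, *zajod*); -il when the stem ends in a vowel (*wupowi*, *wisave*).
The final sound of *ofe* is /e/, which is a vowel, so the suffix is -il, giving *ofeil*.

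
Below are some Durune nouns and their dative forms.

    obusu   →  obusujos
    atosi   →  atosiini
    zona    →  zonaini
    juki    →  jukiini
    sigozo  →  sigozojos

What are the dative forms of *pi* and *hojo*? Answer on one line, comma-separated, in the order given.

The suffix is conditioned by the last vowel: -jos when the last vowel of the stem is a rounded vowel (*obusu*, *sigozo*); -ini when the last vowel of the stem is an unrounded vowel (*atosi*, *zona*, *juki*).
*pi*: last vowel = /i/, an unrounded vowel → -ini → *piini*.
The last vowel of *hojo* is /o/, which is a rounded vowel, so the suffix is -jos, giving *hojojos*.

piini, hojojos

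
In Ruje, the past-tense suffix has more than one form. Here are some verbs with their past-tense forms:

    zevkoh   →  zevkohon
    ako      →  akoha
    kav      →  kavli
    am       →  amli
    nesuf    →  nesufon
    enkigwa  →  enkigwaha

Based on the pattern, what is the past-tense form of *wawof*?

wawofon

Looking at the final sound of each stem: -on when the stem ends in a voiceless consonant (*zevkoh*, *nesuf*); -li when the stem ends in a voiced consonant (*kav*, *am*); -ha when the stem ends in a vowel (*ako*, *enkigwa*).
Since the final sound of *wawof* is /f/ (a voiceless consonant), it takes -on, giving *wawofon*.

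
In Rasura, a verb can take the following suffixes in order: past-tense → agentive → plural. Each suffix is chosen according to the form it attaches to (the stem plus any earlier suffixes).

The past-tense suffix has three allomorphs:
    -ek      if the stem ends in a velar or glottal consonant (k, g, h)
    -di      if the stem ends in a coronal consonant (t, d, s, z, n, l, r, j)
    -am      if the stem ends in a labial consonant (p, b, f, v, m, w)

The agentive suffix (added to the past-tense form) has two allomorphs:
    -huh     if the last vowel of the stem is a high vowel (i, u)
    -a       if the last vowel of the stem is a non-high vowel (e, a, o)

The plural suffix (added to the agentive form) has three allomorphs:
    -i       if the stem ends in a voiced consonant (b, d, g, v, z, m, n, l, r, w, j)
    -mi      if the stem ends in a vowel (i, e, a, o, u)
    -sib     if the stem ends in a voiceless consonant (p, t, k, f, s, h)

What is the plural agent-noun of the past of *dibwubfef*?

dibwubfefamami

Since the final consonant of *dibwubfef* is /f/ (labial), it takes -am, giving *dibwubfefam*.
The past-tense form *dibwubfefam*: last vowel = /a/, a non-high vowel → -a → *dibwubfefama*.
The agentive form *dibwubfefama*: final sound = /a/, a vowel → -mi → *dibwubfefamami*.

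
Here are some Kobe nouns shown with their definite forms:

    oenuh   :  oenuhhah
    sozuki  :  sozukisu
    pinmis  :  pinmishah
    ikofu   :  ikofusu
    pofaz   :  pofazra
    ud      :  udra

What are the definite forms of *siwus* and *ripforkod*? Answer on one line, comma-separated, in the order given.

siwushah, ripforkodra

The alternation tracks the final sound of the stem — -hah when the stem ends in a voiceless consonant (*oenuh*, *pinmis*); -ra when the stem ends in a voiced consonant (*pofaz*, *ud*); -su when the stem ends in a vowel (*sozuki*, *ikofu*).
The final sound of *siwus* is /s/, which is a voiceless consonant, so the suffix is -hah, giving *siwushah*.
*ripforkod* — final sound /d/ (a voiced consonant) → -ra → *ripforkodra*.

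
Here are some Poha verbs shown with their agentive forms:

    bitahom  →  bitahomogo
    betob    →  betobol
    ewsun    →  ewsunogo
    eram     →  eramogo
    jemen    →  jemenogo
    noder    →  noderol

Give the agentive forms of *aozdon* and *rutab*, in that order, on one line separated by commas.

Looking at the final consonant of each stem: -ogo when the stem ends in a nasal (*bitahom*, *ewsun*, *eram*, *jemen*); -ol when the stem ends in a non-nasal consonant (*betob*, *noder*).
*aozdon* — final consonant /n/ (a nasal) → -ogo → *aozdonogo*.
*rutab* — final consonant /b/ (non-nasal) → -ol → *rutabol*.

aozdonogo, rutabol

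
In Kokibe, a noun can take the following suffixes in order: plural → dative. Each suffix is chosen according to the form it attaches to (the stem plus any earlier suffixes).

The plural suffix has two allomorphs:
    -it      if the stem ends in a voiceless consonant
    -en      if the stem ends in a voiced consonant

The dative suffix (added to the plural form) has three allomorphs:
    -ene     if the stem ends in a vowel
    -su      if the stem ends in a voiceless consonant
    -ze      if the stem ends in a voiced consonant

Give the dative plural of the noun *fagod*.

Since the final consonant of *fagod* is /d/ (voiced), it takes -en, giving *fagoden*.
The plural form *fagoden*: final sound = /n/, a voiced consonant → -ze → *fagodenze*.

fagodenze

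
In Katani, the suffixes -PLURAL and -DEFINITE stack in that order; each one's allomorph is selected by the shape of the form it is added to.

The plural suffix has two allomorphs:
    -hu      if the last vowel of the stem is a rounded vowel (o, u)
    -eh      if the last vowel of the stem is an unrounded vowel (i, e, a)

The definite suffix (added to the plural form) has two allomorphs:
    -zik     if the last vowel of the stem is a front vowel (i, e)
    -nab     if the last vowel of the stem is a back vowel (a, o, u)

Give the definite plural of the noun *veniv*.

*veniv*: last vowel = /i/, an unrounded vowel → -eh → *veniveh*.
The last vowel of the plural form *veniveh* is /e/, which is a front vowel, so the definite suffix is -zik, giving *venivehzik*.

venivehzik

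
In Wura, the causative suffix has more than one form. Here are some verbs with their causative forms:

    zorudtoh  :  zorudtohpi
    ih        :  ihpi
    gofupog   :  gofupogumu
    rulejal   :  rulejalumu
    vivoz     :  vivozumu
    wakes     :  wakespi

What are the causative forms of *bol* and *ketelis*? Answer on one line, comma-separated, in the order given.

The suffix is conditioned by the final consonant: -pi when the stem ends in a voiceless consonant (*zorudtoh*, *ih*, *wakes*); -umu when the stem ends in a voiced consonant (*gofupog*, *rulejal*, *vivoz*).
Since the final consonant of *bol* is /l/ (voiced), it takes -umu, giving *bolumu*.
*ketelis*: final consonant = /s/, voiceless → -pi → *ketelispi*.

bolumu, ketelispi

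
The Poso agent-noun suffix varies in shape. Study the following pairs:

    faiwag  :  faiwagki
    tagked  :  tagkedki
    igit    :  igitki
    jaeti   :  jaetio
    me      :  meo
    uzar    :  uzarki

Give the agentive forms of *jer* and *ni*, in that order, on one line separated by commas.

Looking at the final sound of each stem: -ki when the stem ends in a consonant (*faiwag*, *tagked*, *igit*, *uzar*); -o when the stem ends in a vowel (*jaeti*, *me*).
The final sound of *jer* is /r/, which is a consonant, so the suffix is -ki, giving *jerki*.
*ni*: final sound = /i/, a vowel → -o → *nio*.

jerki, nio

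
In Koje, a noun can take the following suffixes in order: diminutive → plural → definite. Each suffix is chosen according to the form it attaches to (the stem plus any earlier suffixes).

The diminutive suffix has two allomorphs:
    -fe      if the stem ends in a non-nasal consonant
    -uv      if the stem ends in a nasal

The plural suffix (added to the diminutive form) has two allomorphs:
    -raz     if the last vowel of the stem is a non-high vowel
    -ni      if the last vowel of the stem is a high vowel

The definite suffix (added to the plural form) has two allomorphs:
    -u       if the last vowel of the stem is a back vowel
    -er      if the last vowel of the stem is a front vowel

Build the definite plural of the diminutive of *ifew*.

ifewferazu

*ifew*: final consonant = /w/, non-nasal → -fe → *ifewfe*.
The diminutive form *ifewfe*: last vowel = /e/, a non-high vowel → -raz → *ifewferaz*.
The plural form *ifewferaz*: last vowel = /a/, a back vowel → -u → *ifewferazu*.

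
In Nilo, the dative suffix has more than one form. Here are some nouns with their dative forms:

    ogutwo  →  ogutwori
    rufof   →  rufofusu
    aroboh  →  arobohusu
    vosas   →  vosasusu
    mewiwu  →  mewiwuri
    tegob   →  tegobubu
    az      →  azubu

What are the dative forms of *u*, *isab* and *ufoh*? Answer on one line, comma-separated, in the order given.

Looking at the final sound of each stem: -usu when the stem ends in a voiceless consonant (*rufof*, *aroboh*, *vosas*); -ubu when the stem ends in a voiced consonant (*tegob*, *az*); -ri when the stem ends in a vowel (*ogutwo*, *mewiwu*).
Since the final sound of *u* is /u/ (a vowel), it takes -ri, giving *uri*.
*isab*: final sound = /b/, a voiced consonant → -ubu → *isabubu*.
Since the final sound of *ufoh* is /h/ (a voiceless consonant), it takes -usu, giving *ufohusu*.

uri, isabubu, ufohusu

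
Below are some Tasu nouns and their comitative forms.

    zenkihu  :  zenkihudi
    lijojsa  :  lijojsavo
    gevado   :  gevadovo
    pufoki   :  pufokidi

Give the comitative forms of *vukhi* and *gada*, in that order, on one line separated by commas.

The alternation tracks the last vowel of the stem — -di when the last vowel of the stem is a high vowel (*zenkihu*, *pufoki*); -vo when the last vowel of the stem is a non-high vowel (*lijojsa*, *gevado*).
*vukhi*: last vowel = /i/, a high vowel → -di → *vukhidi*.
The last vowel of *gada* is /a/, which is a non-high vowel, so the suffix is -vo, giving *gadavo*.

vukhidi, gadavo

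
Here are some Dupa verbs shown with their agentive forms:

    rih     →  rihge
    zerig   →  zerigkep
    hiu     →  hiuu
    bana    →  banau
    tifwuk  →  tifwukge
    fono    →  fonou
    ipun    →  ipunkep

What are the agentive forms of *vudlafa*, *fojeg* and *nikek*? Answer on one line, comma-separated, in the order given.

vudlafau, fojegkep, nikekge

The pattern is voicing of the final sound: -ge when the stem ends in a voiceless consonant (*rih*, *tifwuk*); -kep when the stem ends in a voiced consonant (*zerig*, *ipun*); -u when the stem ends in a vowel (*hiu*, *bana*, *fono*).
*vudlafa* — final sound /a/ (a vowel) → -u → *vudlafau*.
*fojeg*: final sound = /g/, a voiced consonant → -kep → *fojegkep*.
*nikek*: final sound = /k/, a voiceless consonant → -ge → *nikekge*.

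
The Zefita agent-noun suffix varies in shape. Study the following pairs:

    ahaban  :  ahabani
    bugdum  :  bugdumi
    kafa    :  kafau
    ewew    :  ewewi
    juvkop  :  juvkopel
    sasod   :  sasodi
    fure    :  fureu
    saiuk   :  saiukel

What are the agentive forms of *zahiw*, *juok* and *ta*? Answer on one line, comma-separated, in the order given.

zahiwi, juokel, tau

The suffix is conditioned by the final sound: -el when the stem ends in a voiceless consonant (*juvkop*, *saiuk*); -i when the stem ends in a voiced consonant (*ahaban*, *bugdum*, *ewew*, *sasod*); -u when the stem ends in a vowel (*kafa*, *fure*).
*zahiw*: final sound = /w/, a voiced consonant → -i → *zahiwi*.
*juok* — final sound /k/ (a voiceless consonant) → -el → *juokel*.
Since the final sound of *ta* is /a/ (a vowel), it takes -u, giving *tau*.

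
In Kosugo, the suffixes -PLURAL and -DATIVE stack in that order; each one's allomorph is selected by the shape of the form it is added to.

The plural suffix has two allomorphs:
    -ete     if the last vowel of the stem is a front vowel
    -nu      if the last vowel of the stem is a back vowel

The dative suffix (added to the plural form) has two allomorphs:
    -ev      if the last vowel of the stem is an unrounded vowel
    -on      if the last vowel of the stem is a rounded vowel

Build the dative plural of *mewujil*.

*mewujil* — last vowel /i/ (a front vowel) → -ete → *mewujilete*.
The plural form *mewujilete* — last vowel /e/ (an unrounded vowel) → -ev → *mewujileteev*.

mewujileteev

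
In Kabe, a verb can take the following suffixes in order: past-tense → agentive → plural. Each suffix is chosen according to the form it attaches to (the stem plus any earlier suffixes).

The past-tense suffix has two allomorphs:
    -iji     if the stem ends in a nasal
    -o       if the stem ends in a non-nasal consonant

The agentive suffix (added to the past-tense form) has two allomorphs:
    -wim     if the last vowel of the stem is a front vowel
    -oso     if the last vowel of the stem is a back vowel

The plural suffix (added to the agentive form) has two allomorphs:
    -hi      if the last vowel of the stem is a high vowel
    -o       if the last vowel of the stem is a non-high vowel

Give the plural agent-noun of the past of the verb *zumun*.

Since the final consonant of *zumun* is /n/ (a nasal), it takes -iji, giving *zumuniji*.
Since the last vowel of the past-tense form *zumuniji* is /i/ (a front vowel), it takes -wim, giving *zumunijiwim*.
The agentive form *zumunijiwim*: last vowel = /i/, a high vowel → -hi → *zumunijiwimhi*.

zumunijiwimhi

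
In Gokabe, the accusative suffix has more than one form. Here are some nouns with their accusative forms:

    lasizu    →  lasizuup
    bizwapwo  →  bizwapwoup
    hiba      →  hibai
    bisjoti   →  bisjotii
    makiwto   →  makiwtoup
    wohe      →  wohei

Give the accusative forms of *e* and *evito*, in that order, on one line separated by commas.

The pattern is rounding harmony: -up when the last vowel of the stem is a rounded vowel (*lasizu*, *bizwapwo*, *makiwto*); -i when the last vowel of the stem is an unrounded vowel (*hiba*, *bisjoti*, *wohe*).
*e* — last vowel /e/ (an unrounded vowel) → -i → *ei*.
*evito* — last vowel /o/ (a rounded vowel) → -up → *evitoup*.

ei, evitoup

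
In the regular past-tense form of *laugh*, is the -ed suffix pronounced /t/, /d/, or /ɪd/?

/t/

The stem *laugh* ends in a voiceless consonant other than /t/.
The -ed suffix is realized as /ɪd/ after /t, d/; as /t/ after other voiceless consonants; and as /d/ after other voiced sounds.
So -ed on *laugh* is pronounced /t/.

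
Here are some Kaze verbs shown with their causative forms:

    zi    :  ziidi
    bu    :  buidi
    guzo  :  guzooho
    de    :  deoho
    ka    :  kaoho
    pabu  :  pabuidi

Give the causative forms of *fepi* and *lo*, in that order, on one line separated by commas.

Looking at the last vowel of each stem: -idi when the last vowel of the stem is a high vowel (*zi*, *bu*, *pabu*); -oho when the last vowel of the stem is a non-high vowel (*guzo*, *de*, *ka*).
Since the last vowel of *fepi* is /i/ (a high vowel), it takes -idi, giving *fepiidi*.
The last vowel of *lo* is /o/, which is a non-high vowel, so the suffix is -oho, giving *looho*.

fepiidi, looho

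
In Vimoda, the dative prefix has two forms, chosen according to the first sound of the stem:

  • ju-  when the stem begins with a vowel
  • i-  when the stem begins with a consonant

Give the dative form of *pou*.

*pou*: first sound = /p/, a consonant → i- → *ipou*.

ipou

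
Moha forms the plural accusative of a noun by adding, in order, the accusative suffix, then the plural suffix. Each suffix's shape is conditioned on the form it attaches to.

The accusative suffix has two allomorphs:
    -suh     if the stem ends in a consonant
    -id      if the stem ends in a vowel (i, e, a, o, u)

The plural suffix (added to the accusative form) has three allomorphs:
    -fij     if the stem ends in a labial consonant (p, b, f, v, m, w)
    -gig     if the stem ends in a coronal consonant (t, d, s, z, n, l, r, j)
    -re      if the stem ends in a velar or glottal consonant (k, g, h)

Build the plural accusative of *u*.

uidgig

*u*: final sound = /u/, a vowel → -id → *uid*.
The final consonant of the accusative form *uid* is /d/, which is coronal, so the plural suffix is -gig, giving *uidgig*.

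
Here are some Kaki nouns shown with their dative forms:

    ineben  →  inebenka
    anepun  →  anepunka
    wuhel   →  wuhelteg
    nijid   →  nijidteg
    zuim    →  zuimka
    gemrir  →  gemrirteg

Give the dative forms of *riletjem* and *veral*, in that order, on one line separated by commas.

riletjemka, veralteg

The suffix is conditioned by the final consonant: -ka when the stem ends in a nasal (*ineben*, *anepun*, *zuim*); -teg when the stem ends in a non-nasal consonant (*wuhel*, *nijid*, *gemrir*).
Since the final consonant of *riletjem* is /m/ (a nasal), it takes -ka, giving *riletjemka*.
Since the final consonant of *veral* is /l/ (non-nasal), it takes -teg, giving *veralteg*.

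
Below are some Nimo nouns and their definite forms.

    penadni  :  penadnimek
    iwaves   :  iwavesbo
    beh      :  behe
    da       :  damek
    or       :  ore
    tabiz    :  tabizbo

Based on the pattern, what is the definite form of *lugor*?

lugore

The alternation tracks the final sound of the stem — -bo when the stem ends in a sibilant (*iwaves*, *tabiz*); -e when the stem ends in a non-sibilant consonant (*beh*, *or*); -mek when the stem ends in a vowel (*penadni*, *da*).
*lugor*: final sound = /r/, a non-sibilant consonant → -e → *lugore*.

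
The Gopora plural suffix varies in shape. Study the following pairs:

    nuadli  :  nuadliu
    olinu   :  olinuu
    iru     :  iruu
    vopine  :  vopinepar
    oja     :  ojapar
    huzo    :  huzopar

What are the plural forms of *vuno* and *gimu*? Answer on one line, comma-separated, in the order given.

The suffix is conditioned by the last vowel: -u when the last vowel of the stem is a high vowel (*nuadli*, *olinu*, *iru*); -par when the last vowel of the stem is a non-high vowel (*vopine*, *oja*, *huzo*).
The last vowel of *vuno* is /o/, which is a non-high vowel, so the suffix is -par, giving *vunopar*.
The last vowel of *gimu* is /u/, which is a high vowel, so the suffix is -u, giving *gimuu*.

vunopar, gimuu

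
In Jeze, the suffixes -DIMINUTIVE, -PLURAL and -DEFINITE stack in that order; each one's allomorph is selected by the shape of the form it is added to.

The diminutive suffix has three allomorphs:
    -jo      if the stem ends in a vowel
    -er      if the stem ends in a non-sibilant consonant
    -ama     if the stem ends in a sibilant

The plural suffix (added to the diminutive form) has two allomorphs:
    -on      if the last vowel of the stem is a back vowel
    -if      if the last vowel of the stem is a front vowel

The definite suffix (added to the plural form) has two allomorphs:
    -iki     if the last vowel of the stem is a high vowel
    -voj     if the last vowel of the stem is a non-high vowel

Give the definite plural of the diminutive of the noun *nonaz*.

*nonaz* — final sound /z/ (a sibilant) → -ama → *nonazama*.
The diminutive form *nonazama*: last vowel = /a/, a back vowel → -on → *nonazamaon*.
The plural form *nonazamaon* — last vowel /o/ (a non-high vowel) → -voj → *nonazamaonvoj*.

nonazamaonvoj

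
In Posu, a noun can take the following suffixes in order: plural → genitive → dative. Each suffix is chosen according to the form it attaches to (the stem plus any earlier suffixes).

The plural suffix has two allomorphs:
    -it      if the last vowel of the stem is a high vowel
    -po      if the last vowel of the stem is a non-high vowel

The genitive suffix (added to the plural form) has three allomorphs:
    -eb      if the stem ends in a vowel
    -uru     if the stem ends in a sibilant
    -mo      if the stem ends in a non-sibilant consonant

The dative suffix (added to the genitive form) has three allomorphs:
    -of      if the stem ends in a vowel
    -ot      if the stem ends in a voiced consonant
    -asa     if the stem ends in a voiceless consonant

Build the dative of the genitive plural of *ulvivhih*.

ulvivhihitmoof

*ulvivhih* — last vowel /i/ (a high vowel) → -it → *ulvivhihit*.
The final sound of the plural form *ulvivhihit* is /t/, which is a non-sibilant consonant, so the genitive suffix is -mo, giving *ulvivhihitmo*.
The final sound of the genitive form *ulvivhihitmo* is /o/, which is a vowel, so the dative suffix is -of, giving *ulvivhihitmoof*.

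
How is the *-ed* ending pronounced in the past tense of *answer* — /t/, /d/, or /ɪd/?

/d/

The stem *answer* ends in a voiced sound other than /d/.
The -ed suffix is realized as /ɪd/ after /t, d/; as /t/ after other voiceless consonants; and as /d/ after other voiced sounds.
So -ed on *answer* is pronounced /d/.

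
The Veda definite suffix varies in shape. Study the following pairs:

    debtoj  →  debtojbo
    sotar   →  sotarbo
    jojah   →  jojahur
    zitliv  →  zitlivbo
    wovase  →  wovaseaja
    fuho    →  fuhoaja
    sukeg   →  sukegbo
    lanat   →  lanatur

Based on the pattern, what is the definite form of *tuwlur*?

The pattern is voicing of the final sound: -ur when the stem ends in a voiceless consonant (*jojah*, *lanat*); -bo when the stem ends in a voiced consonant (*debtoj*, *sotar*, *zitliv*, *sukeg*); -aja when the stem ends in a vowel (*wovase*, *fuho*).
*tuwlur*: final sound = /r/, a voiced consonant → -bo → *tuwlurbo*.

tuwlurbo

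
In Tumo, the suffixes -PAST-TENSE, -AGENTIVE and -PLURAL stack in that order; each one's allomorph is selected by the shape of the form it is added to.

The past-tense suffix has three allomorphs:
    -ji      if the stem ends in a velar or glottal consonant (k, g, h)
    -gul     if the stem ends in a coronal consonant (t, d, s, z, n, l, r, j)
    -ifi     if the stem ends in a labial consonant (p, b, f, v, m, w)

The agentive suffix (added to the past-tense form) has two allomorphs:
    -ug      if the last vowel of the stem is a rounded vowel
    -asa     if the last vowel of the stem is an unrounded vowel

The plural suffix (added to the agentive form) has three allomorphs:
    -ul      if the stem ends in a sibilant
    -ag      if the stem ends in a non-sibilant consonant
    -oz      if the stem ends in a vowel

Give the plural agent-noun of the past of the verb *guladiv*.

guladivifiasaoz

Since the final consonant of *guladiv* is /v/ (labial), it takes -ifi, giving *guladivifi*.
Since the last vowel of the past-tense form *guladivifi* is /i/ (an unrounded vowel), it takes -asa, giving *guladivifiasa*.
Since the final sound of the agentive form *guladivifiasa* is /a/ (a vowel), it takes -oz, giving *guladivifiasaoz*.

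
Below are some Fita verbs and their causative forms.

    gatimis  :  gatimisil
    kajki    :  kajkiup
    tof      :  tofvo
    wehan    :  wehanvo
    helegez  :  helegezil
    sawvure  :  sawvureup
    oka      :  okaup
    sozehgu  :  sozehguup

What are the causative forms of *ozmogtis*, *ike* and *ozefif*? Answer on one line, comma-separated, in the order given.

ozmogtisil, ikeup, ozefifvo

Looking at the final sound of each stem: -il when the stem ends in a sibilant (*gatimis*, *helegez*); -vo when the stem ends in a non-sibilant consonant (*tof*, *wehan*); -up when the stem ends in a vowel (*kajki*, *sawvure*, *oka*, *sozehgu*).
*ozmogtis* — final sound /s/ (a sibilant) → -il → *ozmogtisil*.
The final sound of *ike* is /e/, which is a vowel, so the suffix is -up, giving *ikeup*.
*ozefif*: final sound = /f/, a non-sibilant consonant → -vo → *ozefifvo*.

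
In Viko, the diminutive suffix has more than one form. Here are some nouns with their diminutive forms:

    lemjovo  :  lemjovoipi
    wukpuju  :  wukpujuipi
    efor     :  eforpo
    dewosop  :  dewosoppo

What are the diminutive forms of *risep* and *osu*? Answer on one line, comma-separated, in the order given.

The alternation tracks the final sound of the stem — -po when the stem ends in a consonant (*efor*, *dewosop*); -ipi when the stem ends in a vowel (*lemjovo*, *wukpuju*).
*risep*: final sound = /p/, a consonant → -po → *riseppo*.
The final sound of *osu* is /u/, which is a vowel, so the suffix is -ipi, giving *osuipi*.

riseppo, osuipi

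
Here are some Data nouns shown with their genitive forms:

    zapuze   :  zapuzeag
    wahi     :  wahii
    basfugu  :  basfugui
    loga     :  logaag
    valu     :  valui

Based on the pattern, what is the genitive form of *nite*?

The suffix is conditioned by the last vowel: -i when the last vowel of the stem is a high vowel (*wahi*, *basfugu*, *valu*); -ag when the last vowel of the stem is a non-high vowel (*zapuze*, *loga*).
The last vowel of *nite* is /e/, which is a non-high vowel, so the suffix is -ag, giving *niteag*.

niteag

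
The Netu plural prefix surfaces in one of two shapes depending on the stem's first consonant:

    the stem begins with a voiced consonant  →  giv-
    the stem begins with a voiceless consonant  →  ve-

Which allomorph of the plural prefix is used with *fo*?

*fo* — first consonant /f/ (voiceless) → ve-.

ve-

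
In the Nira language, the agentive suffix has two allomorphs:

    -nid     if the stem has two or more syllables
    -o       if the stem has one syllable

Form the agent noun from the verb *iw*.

iwo

*iw* has one syllable, so the suffix is -o, giving *iwo*.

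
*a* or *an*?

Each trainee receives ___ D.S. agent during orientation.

a

The indefinite article is chosen by the initial *sound* of the following word, not its spelling.
The initialism *D.S.* is read letter by letter; the first letter, D, is pronounced /diː/, which begins with a consonant sound.
So the article is *a*: Each trainee receives a D.S. agent during orientation.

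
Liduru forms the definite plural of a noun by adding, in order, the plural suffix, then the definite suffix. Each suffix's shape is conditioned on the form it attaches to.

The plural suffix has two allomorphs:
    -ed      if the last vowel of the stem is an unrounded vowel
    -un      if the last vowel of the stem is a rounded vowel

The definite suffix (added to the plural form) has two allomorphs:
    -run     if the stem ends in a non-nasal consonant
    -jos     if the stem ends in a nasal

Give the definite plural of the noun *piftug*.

*piftug*: last vowel = /u/, a rounded vowel → -un → *piftugun*.
The final consonant of the plural form *piftugun* is /n/, which is a nasal, so the definite suffix is -jos, giving *piftugunjos*.

piftugunjos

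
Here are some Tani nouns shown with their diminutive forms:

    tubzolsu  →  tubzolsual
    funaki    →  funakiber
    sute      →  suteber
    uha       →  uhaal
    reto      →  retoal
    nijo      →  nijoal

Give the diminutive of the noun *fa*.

faal

The pattern is front/back vowel harmony: -ber when the last vowel of the stem is a front vowel (*funaki*, *sute*); -al when the last vowel of the stem is a back vowel (*tubzolsu*, *uha*, *reto*, *nijo*).
*fa* — last vowel /a/ (a back vowel) → -al → *faal*.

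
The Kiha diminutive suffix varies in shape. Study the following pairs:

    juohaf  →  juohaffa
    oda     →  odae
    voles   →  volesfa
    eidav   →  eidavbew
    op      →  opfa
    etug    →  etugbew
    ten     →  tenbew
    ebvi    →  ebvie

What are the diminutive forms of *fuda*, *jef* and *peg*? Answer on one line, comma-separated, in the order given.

fudae, jeffa, pegbew

The alternation tracks the final sound of the stem — -fa when the stem ends in a voiceless consonant (*juohaf*, *voles*, *op*); -bew when the stem ends in a voiced consonant (*eidav*, *etug*, *ten*); -e when the stem ends in a vowel (*oda*, *ebvi*).
Since the final sound of *fuda* is /a/ (a vowel), it takes -e, giving *fudae*.
Since the final sound of *jef* is /f/ (a voiceless consonant), it takes -fa, giving *jeffa*.
The final sound of *peg* is /g/, which is a voiced consonant, so the suffix is -bew, giving *pegbew*.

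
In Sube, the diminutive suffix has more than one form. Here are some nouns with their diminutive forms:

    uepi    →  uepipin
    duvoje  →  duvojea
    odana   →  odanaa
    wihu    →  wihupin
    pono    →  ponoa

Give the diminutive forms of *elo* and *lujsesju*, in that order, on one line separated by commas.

The suffix is conditioned by the last vowel: -pin when the last vowel of the stem is a high vowel (*uepi*, *wihu*); -a when the last vowel of the stem is a non-high vowel (*duvoje*, *odana*, *pono*).
*elo* — last vowel /o/ (a non-high vowel) → -a → *eloa*.
*lujsesju*: last vowel = /u/, a high vowel → -pin → *lujsesjupin*.

eloa, lujsesjupin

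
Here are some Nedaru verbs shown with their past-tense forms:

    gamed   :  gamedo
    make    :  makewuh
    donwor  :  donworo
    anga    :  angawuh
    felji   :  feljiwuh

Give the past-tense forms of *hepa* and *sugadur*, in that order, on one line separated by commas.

The suffix is conditioned by the final sound: -o when the stem ends in a consonant (*gamed*, *donwor*); -wuh when the stem ends in a vowel (*make*, *anga*, *felji*).
*hepa* — final sound /a/ (a vowel) → -wuh → *hepawuh*.
*sugadur* — final sound /r/ (a consonant) → -o → *sugaduro*.

hepawuh, sugaduro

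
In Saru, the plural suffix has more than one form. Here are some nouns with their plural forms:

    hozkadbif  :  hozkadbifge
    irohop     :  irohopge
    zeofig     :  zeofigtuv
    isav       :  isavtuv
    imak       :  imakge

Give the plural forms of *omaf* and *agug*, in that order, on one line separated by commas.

omafge, agugtuv

The alternation tracks the final consonant of the stem — -ge when the stem ends in a voiceless consonant (*hozkadbif*, *irohop*, *imak*); -tuv when the stem ends in a voiced consonant (*zeofig*, *isav*).
*omaf* — final consonant /f/ (voiceless) → -ge → *omafge*.
*agug* — final consonant /g/ (voiced) → -tuv → *agugtuv*.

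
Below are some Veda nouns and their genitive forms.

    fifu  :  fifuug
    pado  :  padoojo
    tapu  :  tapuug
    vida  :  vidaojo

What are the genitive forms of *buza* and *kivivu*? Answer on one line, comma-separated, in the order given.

The alternation tracks the last vowel of the stem — -ug when the last vowel of the stem is a high vowel (*fifu*, *tapu*); -ojo when the last vowel of the stem is a non-high vowel (*pado*, *vida*).
Since the last vowel of *buza* is /a/ (a non-high vowel), it takes -ojo, giving *buzaojo*.
*kivivu*: last vowel = /u/, a high vowel → -ug → *kivivuug*.

buzaojo, kivivuug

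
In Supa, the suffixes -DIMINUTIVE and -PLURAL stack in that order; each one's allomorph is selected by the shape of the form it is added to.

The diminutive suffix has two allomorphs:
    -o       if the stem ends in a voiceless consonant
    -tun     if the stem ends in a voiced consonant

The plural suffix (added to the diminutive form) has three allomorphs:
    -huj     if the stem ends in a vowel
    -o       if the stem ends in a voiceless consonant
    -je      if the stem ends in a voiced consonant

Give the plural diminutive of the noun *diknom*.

diknomtunje

*diknom*: final consonant = /m/, voiced → -tun → *diknomtun*.
The diminutive form *diknomtun*: final sound = /n/, a voiced consonant → -je → *diknomtunje*.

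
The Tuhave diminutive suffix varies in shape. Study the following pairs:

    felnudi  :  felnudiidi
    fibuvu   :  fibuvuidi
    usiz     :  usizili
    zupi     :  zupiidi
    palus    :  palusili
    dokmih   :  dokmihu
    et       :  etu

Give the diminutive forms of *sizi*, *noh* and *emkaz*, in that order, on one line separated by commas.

Looking at the final sound of each stem: -ili when the stem ends in a sibilant (*usiz*, *palus*); -u when the stem ends in a non-sibilant consonant (*dokmih*, *et*); -idi when the stem ends in a vowel (*felnudi*, *fibuvu*, *zupi*).
*sizi* — final sound /i/ (a vowel) → -idi → *siziidi*.
*noh*: final sound = /h/, a non-sibilant consonant → -u → *nohu*.
The final sound of *emkaz* is /z/, which is a sibilant, so the suffix is -ili, giving *emkazili*.

siziidi, nohu, emkazili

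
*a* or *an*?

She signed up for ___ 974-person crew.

The indefinite article is chosen by the initial *sound* of the following word, not its spelling.
The number *974* is spoken "nine hundred …", beginning with /naɪn/ — a consonant sound.
So the article is *a*: She signed up for a 974-person crew.

a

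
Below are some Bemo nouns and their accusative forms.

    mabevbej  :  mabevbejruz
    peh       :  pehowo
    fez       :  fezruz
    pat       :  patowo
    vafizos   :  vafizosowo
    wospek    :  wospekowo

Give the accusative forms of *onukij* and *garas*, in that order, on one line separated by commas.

Looking at the final consonant of each stem: -owo when the stem ends in a voiceless consonant (*peh*, *pat*, *vafizos*, *wospek*); -ruz when the stem ends in a voiced consonant (*mabevbej*, *fez*).
Since the final consonant of *onukij* is /j/ (voiced), it takes -ruz, giving *onukijruz*.
Since the final consonant of *garas* is /s/ (voiceless), it takes -owo, giving *garasowo*.

onukijruz, garasowo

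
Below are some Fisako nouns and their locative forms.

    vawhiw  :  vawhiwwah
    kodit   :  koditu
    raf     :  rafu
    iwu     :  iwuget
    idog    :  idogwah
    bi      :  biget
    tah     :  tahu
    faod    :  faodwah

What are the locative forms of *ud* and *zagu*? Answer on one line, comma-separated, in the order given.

The suffix is conditioned by the final sound: -u when the stem ends in a voiceless consonant (*kodit*, *raf*, *tah*); -wah when the stem ends in a voiced consonant (*vawhiw*, *idog*, *faod*); -get when the stem ends in a vowel (*iwu*, *bi*).
*ud* — final sound /d/ (a voiced consonant) → -wah → *udwah*.
*zagu* — final sound /u/ (a vowel) → -get → *zaguget*.

udwah, zaguget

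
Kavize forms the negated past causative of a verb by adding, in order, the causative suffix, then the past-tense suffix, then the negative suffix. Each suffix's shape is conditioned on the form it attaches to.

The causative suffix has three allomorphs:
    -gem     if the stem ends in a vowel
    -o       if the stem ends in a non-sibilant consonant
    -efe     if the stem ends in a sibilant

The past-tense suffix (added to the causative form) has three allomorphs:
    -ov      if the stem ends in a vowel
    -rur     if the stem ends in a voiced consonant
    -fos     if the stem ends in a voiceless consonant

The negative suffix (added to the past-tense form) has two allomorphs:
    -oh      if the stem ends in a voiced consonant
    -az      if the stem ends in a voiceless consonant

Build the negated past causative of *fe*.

*fe*: final sound = /e/, a vowel → -gem → *fegem*.
The causative form *fegem*: final sound = /m/, a voiced consonant → -rur → *fegemrur*.
The final consonant of the past-tense form *fegemrur* is /r/, which is voiced, so the negative suffix is -oh, giving *fegemruroh*.

fegemruroh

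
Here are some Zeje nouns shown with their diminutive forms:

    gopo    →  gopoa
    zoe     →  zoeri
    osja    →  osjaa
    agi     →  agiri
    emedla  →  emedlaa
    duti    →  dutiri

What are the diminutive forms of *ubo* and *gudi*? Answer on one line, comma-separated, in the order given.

uboa, gudiri

The alternation tracks the last vowel of the stem — -ri when the last vowel of the stem is a front vowel (*zoe*, *agi*, *duti*); -a when the last vowel of the stem is a back vowel (*gopo*, *osja*, *emedla*).
*ubo*: last vowel = /o/, a back vowel → -a → *uboa*.
*gudi* — last vowel /i/ (a front vowel) → -ri → *gudiri*.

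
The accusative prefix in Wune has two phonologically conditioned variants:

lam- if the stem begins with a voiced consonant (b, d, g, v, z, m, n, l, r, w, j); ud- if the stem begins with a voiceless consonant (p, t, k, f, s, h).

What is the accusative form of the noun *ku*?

The first consonant of *ku* is /k/, which is voiceless, so the prefix is ud-, giving *udku*.

udku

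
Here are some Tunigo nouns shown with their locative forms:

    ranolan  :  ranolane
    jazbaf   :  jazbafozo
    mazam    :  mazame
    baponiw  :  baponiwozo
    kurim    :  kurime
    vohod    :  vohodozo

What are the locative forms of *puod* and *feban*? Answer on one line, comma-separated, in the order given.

puodozo, febane

The suffix is conditioned by the final consonant: -e when the stem ends in a nasal (*ranolan*, *mazam*, *kurim*); -ozo when the stem ends in a non-nasal consonant (*jazbaf*, *baponiw*, *vohod*).
*puod*: final consonant = /d/, non-nasal → -ozo → *puodozo*.
*feban* — final consonant /n/ (a nasal) → -e → *febane*.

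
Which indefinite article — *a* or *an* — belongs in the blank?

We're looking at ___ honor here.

The indefinite article is chosen by the initial *sound* of the following word, not its spelling.
*honor* begins with the sound /ɒ/ (silent h) — a vowel sound.
So the article is *an*: We're looking at an honor here.

an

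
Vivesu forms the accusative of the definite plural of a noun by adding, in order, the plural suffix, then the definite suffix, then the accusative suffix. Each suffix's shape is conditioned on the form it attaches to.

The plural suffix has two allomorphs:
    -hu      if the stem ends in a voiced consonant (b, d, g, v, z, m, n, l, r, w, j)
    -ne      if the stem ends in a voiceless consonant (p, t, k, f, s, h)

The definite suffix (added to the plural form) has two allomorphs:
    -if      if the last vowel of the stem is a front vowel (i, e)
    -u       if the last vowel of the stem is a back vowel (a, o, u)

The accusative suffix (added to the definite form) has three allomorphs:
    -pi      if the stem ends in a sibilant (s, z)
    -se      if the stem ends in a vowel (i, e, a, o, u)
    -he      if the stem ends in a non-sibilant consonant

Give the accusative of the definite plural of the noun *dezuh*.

dezuhneifhe

The final consonant of *dezuh* is /h/, which is voiceless, so the plural suffix is -ne, giving *dezuhne*.
The plural form *dezuhne*: last vowel = /e/, a front vowel → -if → *dezuhneif*.
Since the final sound of the definite form *dezuhneif* is /f/ (a non-sibilant consonant), it takes -he, giving *dezuhneifhe*.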